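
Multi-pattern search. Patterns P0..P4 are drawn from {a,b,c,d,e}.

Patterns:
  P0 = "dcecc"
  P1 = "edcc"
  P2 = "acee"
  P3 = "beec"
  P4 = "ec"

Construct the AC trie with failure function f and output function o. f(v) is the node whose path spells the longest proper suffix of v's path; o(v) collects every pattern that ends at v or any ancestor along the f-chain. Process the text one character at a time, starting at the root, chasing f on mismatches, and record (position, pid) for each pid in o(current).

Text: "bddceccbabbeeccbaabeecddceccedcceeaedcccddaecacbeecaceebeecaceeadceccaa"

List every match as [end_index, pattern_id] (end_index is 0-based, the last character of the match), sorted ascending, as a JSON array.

Construct AC machine:
Trie (insert patterns):
  0='ε' goto a→10 b→14 d→1 e→6
  1='d' goto c→2
  2='dc' goto e→3
  3='dce' goto c→4
  4='dcec' goto c→5
  5='dcecc' goto ·  [P0 ends]
  6='e' goto c→18 d→7
  7='ed' goto c→8
  8='edc' goto c→9
  9='edcc' goto ·  [P1 ends]
  10='a' goto c→11
  11='ac' goto e→12
  12='ace' goto e→13
  13='acee' goto ·  [P2 ends]
  14='b' goto e→15
  15='be' goto e→16
  16='bee' goto c→17
  17='beec' goto ·  [P3 ends]
  18='ec' goto ·  [P4 ends]

Failure links (BFS by depth):
  fail(1) 'd': from fail(0)=0 chase 'd': 0 ⇒ 0;  out=∅∪out(0)=∅
  fail(6) 'e': from fail(0)=0 chase 'e': 0 ⇒ 0;  out=∅∪out(0)=∅
  fail(10) 'a': from fail(0)=0 chase 'a': 0 ⇒ 0;  out=∅∪out(0)=∅
  fail(14) 'b': from fail(0)=0 chase 'b': 0 ⇒ 0;  out=∅∪out(0)=∅
  fail(2) 'dc': from fail(1)=0 chase 'c': 0 ⇒ 0;  out=∅∪out(0)=∅
  fail(7) 'ed': from fail(6)=0 chase 'd': 0 ⇒ 1;  out=∅∪out(1)=∅
  fail(11) 'ac': from fail(10)=0 chase 'c': 0 ⇒ 0;  out=∅∪out(0)=∅
  fail(15) 'be': from fail(14)=0 chase 'e': 0 ⇒ 6;  out=∅∪out(6)=∅
  fail(18) 'ec': from fail(6)=0 chase 'c': 0 ⇒ 0;  out={4}∪out(0)={4}
  fail(3) 'dce': from fail(2)=0 chase 'e': 0 ⇒ 6;  out=∅∪out(6)=∅
  fail(8) 'edc': from fail(7)=1 chase 'c': 1 ⇒ 2;  out=∅∪out(2)=∅
  fail(12) 'ace': from fail(11)=0 chase 'e': 0 ⇒ 6;  out=∅∪out(6)=∅
  fail(16) 'bee': from fail(15)=6 chase 'e': 6→0 ⇒ 6;  out=∅∪out(6)=∅
  fail(4) 'dcec': from fail(3)=6 chase 'c': 6 ⇒ 18;  out=∅∪out(18)={4}
  fail(9) 'edcc': from fail(8)=2 chase 'c': 2→0 ⇒ 0;  out={1}∪out(0)={1}
  fail(13) 'acee': from fail(12)=6 chase 'e': 6→0 ⇒ 6;  out={2}∪out(6)={2}
  fail(17) 'beec': from fail(16)=6 chase 'c': 6 ⇒ 18;  out={3}∪out(18)={3,4}
  fail(5) 'dcecc': from fail(4)=18 chase 'c': 18→0 ⇒ 0;  out={0}∪out(0)={0}

Text stream:
i=0 'b': node 0→14
i=1 'd': node 14→1 (fail-walked)
i=2 'd': node 1→1 (fail-walked)
i=3 'c': node 1→2
i=4 'e': node 2→3
i=5 'c': node 3→4  ** P4@[4:5]
i=6 'c': node 4→5  ** P0@[2:6]
i=7 'b': node 5→14 (fail-walked)
i=8 'a': node 14→10 (fail-walked)
i=9 'b': node 10→14 (fail-walked)
i=10 'b': node 14→14 (fail-walked)
i=11 'e': node 14→15
i=12 'e': node 15→16
i=13 'c': node 16→17  ** P3@[10:13],P4@[12:13]
i=14 'c': node 17→0 (fail-walked)
i=15 'b': node 0→14
i=16 'a': node 14→10 (fail-walked)
i=17 'a': node 10→10 (fail-walked)
i=18 'b': node 10→14 (fail-walked)
i=19 'e': node 14→15
i=20 'e': node 15→16
i=21 'c': node 16→17  ** P3@[18:21],P4@[20:21]
i=22 'd': node 17→1 (fail-walked)
i=23 'd': node 1→1 (fail-walked)
i=24 'c': node 1→2
i=25 'e': node 2→3
i=26 'c': node 3→4  ** P4@[25:26]
i=27 'c': node 4→5  ** P0@[23:27]
i=28 'e': node 5→6 (fail-walked)
i=29 'd': node 6→7
i=30 'c': node 7→8
i=31 'c': node 8→9  ** P1@[28:31]
i=32 'e': node 9→6 (fail-walked)
i=33 'e': node 6→6 (fail-walked)
i=34 'a': node 6→10 (fail-walked)
i=35 'e': node 10→6 (fail-walked)
i=36 'd': node 6→7
i=37 'c': node 7→8
i=38 'c': node 8→9  ** P1@[35:38]
i=39 'c': node 9→0 (fail-walked)
i=40 'd': node 0→1
i=41 'd': node 1→1 (fail-walked)
i=42 'a': node 1→10 (fail-walked)
i=43 'e': node 10→6 (fail-walked)
i=44 'c': node 6→18  ** P4@[43:44]
i=45 'a': node 18→10 (fail-walked)
i=46 'c': node 10→11
i=47 'b': node 11→14 (fail-walked)
i=48 'e': node 14→15
i=49 'e': node 15→16
i=50 'c': node 16→17  ** P3@[47:50],P4@[49:50]
i=51 'a': node 17→10 (fail-walked)
i=52 'c': node 10→11
i=53 'e': node 11→12
i=54 'e': node 12→13  ** P2@[51:54]
i=55 'b': node 13→14 (fail-walked)
i=56 'e': node 14→15
i=57 'e': node 15→16
i=58 'c': node 16→17  ** P3@[55:58],P4@[57:58]
i=59 'a': node 17→10 (fail-walked)
i=60 'c': node 10→11
i=61 'e': node 11→12
i=62 'e': node 12→13  ** P2@[59:62]
i=63 'a': node 13→10 (fail-walked)
i=64 'd': node 10→1 (fail-walked)
i=65 'c': node 1→2
i=66 'e': node 2→3
i=67 'c': node 3→4  ** P4@[66:67]
i=68 'c': node 4→5  ** P0@[64:68]
i=69 'a': node 5→10 (fail-walked)
i=70 'a': node 10→10 (fail-walked)

Result: [[5,4],[6,0],[13,3],[13,4],[21,3],[21,4],[26,4],[27,0],[31,1],[38,1],[44,4],[50,3],[50,4],[54,2],[58,3],[58,4],[62,2],[67,4],[68,0]]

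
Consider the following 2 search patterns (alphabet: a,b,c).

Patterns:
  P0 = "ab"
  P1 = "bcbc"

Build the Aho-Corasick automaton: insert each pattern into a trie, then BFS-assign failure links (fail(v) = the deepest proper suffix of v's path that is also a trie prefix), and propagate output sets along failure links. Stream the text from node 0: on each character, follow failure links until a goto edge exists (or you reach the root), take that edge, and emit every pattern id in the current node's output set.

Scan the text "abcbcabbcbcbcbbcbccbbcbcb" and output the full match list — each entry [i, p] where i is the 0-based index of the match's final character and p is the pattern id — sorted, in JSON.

Build:
Trie (insert patterns):
  0='ε' goto a→1 b→3
  1='a' goto b→2
  2='ab' goto ·  [P0 ends]
  3='b' goto c→4
  4='bc' goto b→5
  5='bcb' goto c→6
  6='bcbc' goto ·  [P1 ends]

Failure links (BFS by depth):
  fail(1) 'a': from fail(0)=0 chase 'a': 0 ⇒ 0;  out=∅∪out(0)=∅
  fail(3) 'b': from fail(0)=0 chase 'b': 0 ⇒ 0;  out=∅∪out(0)=∅
  fail(2) 'ab': from fail(1)=0 chase 'b': 0 ⇒ 3;  out={0}∪out(3)={0}
  fail(4) 'bc': from fail(3)=0 chase 'c': 0 ⇒ 0;  out=∅∪out(0)=∅
  fail(5) 'bcb': from fail(4)=0 chase 'b': 0 ⇒ 3;  out=∅∪out(3)=∅
  fail(6) 'bcbc': from fail(5)=3 chase 'c': 3 ⇒ 4;  out={1}∪out(4)={1}

Text stream:
pos 0 'a': at 1
pos 1 'b': at 2  → match P0@[0:1]
pos 2 'c': at 4 ·f
pos 3 'b': at 5
pos 4 'c': at 6  → match P1@[1:4]
pos 5 'a': at 1 ·f
pos 6 'b': at 2  → match P0@[5:6]
pos 7 'b': at 3 ·f
pos 8 'c': at 4
pos 9 'b': at 5
pos 10 'c': at 6  → match P1@[7:10]
pos 11 'b': at 5 ·f
pos 12 'c': at 6  → match P1@[9:12]
pos 13 'b': at 5 ·f
pos 14 'b': at 3 ·f
pos 15 'c': at 4
pos 16 'b': at 5
pos 17 'c': at 6  → match P1@[14:17]
pos 18 'c': at 0 ·f
pos 19 'b': at 3
pos 20 'b': at 3 ·f
pos 21 'c': at 4
pos 22 'b': at 5
pos 23 'c': at 6  → match P1@[20:23]
pos 24 'b': at 5 ·f

All matches (sorted): [[1,0],[4,1],[6,0],[10,1],[12,1],[17,1],[23,1]]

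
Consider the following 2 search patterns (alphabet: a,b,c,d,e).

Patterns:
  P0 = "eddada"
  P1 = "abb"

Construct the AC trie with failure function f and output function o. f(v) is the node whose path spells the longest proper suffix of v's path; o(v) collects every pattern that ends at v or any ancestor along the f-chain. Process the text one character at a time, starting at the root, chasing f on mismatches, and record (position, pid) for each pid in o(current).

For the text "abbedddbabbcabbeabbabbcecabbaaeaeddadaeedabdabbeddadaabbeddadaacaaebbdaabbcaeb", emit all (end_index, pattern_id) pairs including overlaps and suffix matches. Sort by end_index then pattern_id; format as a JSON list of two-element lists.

Build:
Trie nodes:
  n0 'ε': a→7 e→1
  n1 'e': d→2
  n2 'ed': d→3
  n3 'edd': a→4
  n4 'edda': d→5
  n5 'eddad': a→6
  n6 'eddada': ·  [P0 ends]
  n7 'a': b→8
  n8 'ab': b→9
  n9 'abb': ·  [P1 ends]

BFS fail/out derivation:
  n1('e'): parent n0 fail=0; on 'e' 0 → fail=0;  out ∅∪∅=∅
  n7('a'): parent n0 fail=0; on 'a' 0 → fail=0;  out ∅∪∅=∅
  n2('ed'): parent n1 fail=0; on 'd' 0 → fail=0;  out ∅∪∅=∅
  n8('ab'): parent n7 fail=0; on 'b' 0 → fail=0;  out ∅∪∅=∅
  n3('edd'): parent n2 fail=0; on 'd' 0 → fail=0;  out ∅∪∅=∅
  n9('abb'): parent n8 fail=0; on 'b' 0 → fail=0;  out {1}∪∅={1}
  n4('edda'): parent n3 fail=0; on 'a' 0 → fail=7;  out ∅∪∅=∅
  n5('eddad'): parent n4 fail=7; on 'd' 7→0 → fail=0;  out ∅∪∅=∅
  n6('eddada'): parent n5 fail=0; on 'a' 0 → fail=7;  out {0}∪∅={0}

Scan:
pos 0 'a': at 7
pos 1 'b': at 8
pos 2 'b': at 9  emit P1@[0:2]
pos 3 'e': at 1 (via fail)
pos 4 'd': at 2
pos 5 'd': at 3
pos 6 'd': at 0 (via fail)
pos 7 'b': at 0
pos 8 'a': at 7
pos 9 'b': at 8
pos 10 'b': at 9  emit P1@[8:10]
pos 11 'c': at 0 (via fail)
pos 12 'a': at 7
pos 13 'b': at 8
pos 14 'b': at 9  emit P1@[12:14]
pos 15 'e': at 1 (via fail)
pos 16 'a': at 7 (via fail)
pos 17 'b': at 8
pos 18 'b': at 9  emit P1@[16:18]
pos 19 'a': at 7 (via fail)
pos 20 'b': at 8
pos 21 'b': at 9  emit P1@[19:21]
pos 22 'c': at 0 (via fail)
pos 23 'e': at 1
pos 24 'c': at 0 (via fail)
pos 25 'a': at 7
pos 26 'b': at 8
pos 27 'b': at 9  emit P1@[25:27]
pos 28 'a': at 7 (via fail)
pos 29 'a': at 7 (via fail)
pos 30 'e': at 1 (via fail)
pos 31 'a': at 7 (via fail)
pos 32 'e': at 1 (via fail)
pos 33 'd': at 2
pos 34 'd': at 3
pos 35 'a': at 4
pos 36 'd': at 5
pos 37 'a': at 6  emit P0@[32:37]
pos 38 'e': at 1 (via fail)
pos 39 'e': at 1 (via fail)
pos 40 'd': at 2
pos 41 'a': at 7 (via fail)
pos 42 'b': at 8
pos 43 'd': at 0 (via fail)
pos 44 'a': at 7
pos 45 'b': at 8
pos 46 'b': at 9  emit P1@[44:46]
pos 47 'e': at 1 (via fail)
pos 48 'd': at 2
pos 49 'd': at 3
pos 50 'a': at 4
pos 51 'd': at 5
pos 52 'a': at 6  emit P0@[47:52]
pos 53 'a': at 7 (via fail)
pos 54 'b': at 8
pos 55 'b': at 9  emit P1@[53:55]
pos 56 'e': at 1 (via fail)
pos 57 'd': at 2
pos 58 'd': at 3
pos 59 'a': at 4
pos 60 'd': at 5
pos 61 'a': at 6  emit P0@[56:61]
pos 62 'a': at 7 (via fail)
pos 63 'c': at 0 (via fail)
pos 64 'a': at 7
pos 65 'a': at 7 (via fail)
pos 66 'e': at 1 (via fail)
pos 67 'b': at 0 (via fail)
pos 68 'b': at 0
pos 69 'd': at 0
pos 70 'a': at 7
pos 71 'a': at 7 (via fail)
pos 72 'b': at 8
pos 73 'b': at 9  emit P1@[71:73]
pos 74 'c': at 0 (via fail)
pos 75 'a': at 7
pos 76 'e': at 1 (via fail)
pos 77 'b': at 0 (via fail)

All matches (sorted): [[2,1],[10,1],[14,1],[18,1],[21,1],[27,1],[37,0],[46,1],[52,0],[55,1],[61,0],[73,1]]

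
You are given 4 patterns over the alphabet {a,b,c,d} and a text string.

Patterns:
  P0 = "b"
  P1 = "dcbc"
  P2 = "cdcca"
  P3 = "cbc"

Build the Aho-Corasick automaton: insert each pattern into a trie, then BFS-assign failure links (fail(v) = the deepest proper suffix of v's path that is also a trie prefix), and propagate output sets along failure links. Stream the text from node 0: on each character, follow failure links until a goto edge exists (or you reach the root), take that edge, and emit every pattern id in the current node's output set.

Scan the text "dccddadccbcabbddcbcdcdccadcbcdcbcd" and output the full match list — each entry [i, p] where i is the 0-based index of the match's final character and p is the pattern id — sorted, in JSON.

Construct AC machine:
Trie nodes:
  n0 'ε': b→1 c→6 d→2
  n1 'b': ·  [P0 ends]
  n2 'd': c→3
  n3 'dc': b→4
  n4 'dcb': c→5
  n5 'dcbc': ·  [P1 ends]
  n6 'c': b→11 d→7
  n7 'cd': c→8
  n8 'cdc': c→9
  n9 'cdcc': a→10
  n10 'cdcca': ·  [P2 ends]
  n11 'cb': c→12
  n12 'cbc': ·  [P3 ends]

Failure links (BFS by depth):
  fail(1) 'b': from fail(0)=0 chase 'b': 0 ⇒ 0;  out={0}∪out(0)={0}
  fail(2) 'd': from fail(0)=0 chase 'd': 0 ⇒ 0;  out=∅∪out(0)=∅
  fail(6) 'c': from fail(0)=0 chase 'c': 0 ⇒ 0;  out=∅∪out(0)=∅
  fail(3) 'dc': from fail(2)=0 chase 'c': 0 ⇒ 6;  out=∅∪out(6)=∅
  fail(7) 'cd': from fail(6)=0 chase 'd': 0 ⇒ 2;  out=∅∪out(2)=∅
  fail(11) 'cb': from fail(6)=0 chase 'b': 0 ⇒ 1;  out=∅∪out(1)={0}
  fail(4) 'dcb': from fail(3)=6 chase 'b': 6 ⇒ 11;  out=∅∪out(11)={0}
  fail(8) 'cdc': from fail(7)=2 chase 'c': 2 ⇒ 3;  out=∅∪out(3)=∅
  fail(12) 'cbc': from fail(11)=1 chase 'c': 1→0 ⇒ 6;  out={3}∪out(6)={3}
  fail(5) 'dcbc': from fail(4)=11 chase 'c': 11 ⇒ 12;  out={1}∪out(12)={1,3}
  fail(9) 'cdcc': from fail(8)=3 chase 'c': 3→6→0 ⇒ 6;  out=∅∪out(6)=∅
  fail(10) 'cdcca': from fail(9)=6 chase 'a': 6→0 ⇒ 0;  out={2}∪out(0)={2}

Text stream:
i=0 'd': node 0→2
i=1 'c': node 2→3
i=2 'c': node 3→6 (via fail)
i=3 'd': node 6→7
i=4 'd': node 7→2 (via fail)
i=5 'a': node 2→0 (via fail)
i=6 'd': node 0→2
i=7 'c': node 2→3
i=8 'c': node 3→6 (via fail)
i=9 'b': node 6→11  → match P0@[9:9]
i=10 'c': node 11→12  → match P3@[8:10]
i=11 'a': node 12→0 (via fail)
i=12 'b': node 0→1  → match P0@[12:12]
i=13 'b': node 1→1 (via fail)  → match P0@[13:13]
i=14 'd': node 1→2 (via fail)
i=15 'd': node 2→2 (via fail)
i=16 'c': node 2→3
i=17 'b': node 3→4  → match P0@[17:17]
i=18 'c': node 4→5  → match P1@[15:18],P3@[16:18]
i=19 'd': node 5→7 (via fail)
i=20 'c': node 7→8
i=21 'd': node 8→7 (via fail)
i=22 'c': node 7→8
i=23 'c': node 8→9
i=24 'a': node 9→10  → match P2@[20:24]
i=25 'd': node 10→2 (via fail)
i=26 'c': node 2→3
i=27 'b': node 3→4  → match P0@[27:27]
i=28 'c': node 4→5  → match P1@[25:28],P3@[26:28]
i=29 'd': node 5→7 (via fail)
i=30 'c': node 7→8
i=31 'b': node 8→4 (via fail)  → match P0@[31:31]
i=32 'c': node 4→5  → match P1@[29:32],P3@[30:32]
i=33 'd': node 5→7 (via fail)

All matches (sorted): [[9,0],[10,3],[12,0],[13,0],[17,0],[18,1],[18,3],[24,2],[27,0],[28,1],[28,3],[31,0],[32,1],[32,3]]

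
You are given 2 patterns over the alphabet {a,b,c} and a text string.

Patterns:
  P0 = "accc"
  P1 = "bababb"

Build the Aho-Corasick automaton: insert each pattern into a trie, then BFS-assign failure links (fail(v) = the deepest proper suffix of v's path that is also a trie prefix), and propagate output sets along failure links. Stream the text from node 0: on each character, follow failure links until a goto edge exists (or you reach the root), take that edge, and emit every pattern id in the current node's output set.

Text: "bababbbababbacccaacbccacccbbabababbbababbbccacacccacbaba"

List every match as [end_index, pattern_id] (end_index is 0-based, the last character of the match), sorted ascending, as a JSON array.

Construct AC machine:
Trie (insert patterns):
  n0 'ε': a→1 b→5
  n1 'a': c→2
  n2 'ac': c→3
  n3 'acc': c→4
  n4 'accc': ·  ←P0
  n5 'b': a→6
  n6 'ba': b→7
  n7 'bab': a→8
  n8 'baba': b→9
  n9 'babab': b→10
  n10 'bababb': ·  ←P1

Failure links (BFS by depth):
  fail(1) 'a': from fail(0)=0 chase 'a': 0 ⇒ 0;  out=∅∪out(0)=∅
  fail(5) 'b': from fail(0)=0 chase 'b': 0 ⇒ 0;  out=∅∪out(0)=∅
  fail(2) 'ac': from fail(1)=0 chase 'c': 0 ⇒ 0;  out=∅∪out(0)=∅
  fail(6) 'ba': from fail(5)=0 chase 'a': 0 ⇒ 1;  out=∅∪out(1)=∅
  fail(3) 'acc': from fail(2)=0 chase 'c': 0 ⇒ 0;  out=∅∪out(0)=∅
  fail(7) 'bab': from fail(6)=1 chase 'b': 1→0 ⇒ 5;  out=∅∪out(5)=∅
  fail(4) 'accc': from fail(3)=0 chase 'c': 0 ⇒ 0;  out={0}∪out(0)={0}
  fail(8) 'baba': from fail(7)=5 chase 'a': 5 ⇒ 6;  out=∅∪out(6)=∅
  fail(9) 'babab': from fail(8)=6 chase 'b': 6 ⇒ 7;  out=∅∪out(7)=∅
  fail(10) 'bababb': from fail(9)=7 chase 'b': 7→5→0 ⇒ 5;  out={1}∪out(5)={1}

Scan:
[0] read 'b'  n0⇒n5
[1] read 'a'  n5⇒n6
[2] read 'b'  n6⇒n7
[3] read 'a'  n7⇒n8
[4] read 'b'  n8⇒n9
[5] read 'b'  n9⇒n10  emit P1@[0:5]
[6] read 'b'  n10⇒n5 (fail-walked)
[7] read 'a'  n5⇒n6
[8] read 'b'  n6⇒n7
[9] read 'a'  n7⇒n8
[10] read 'b'  n8⇒n9
[11] read 'b'  n9⇒n10  emit P1@[6:11]
[12] read 'a'  n10⇒n6 (fail-walked)
[13] read 'c'  n6⇒n2 (fail-walked)
[14] read 'c'  n2⇒n3
[15] read 'c'  n3⇒n4  emit P0@[12:15]
[16] read 'a'  n4⇒n1 (fail-walked)
[17] read 'a'  n1⇒n1 (fail-walked)
[18] read 'c'  n1⇒n2
[19] read 'b'  n2⇒n5 (fail-walked)
[20] read 'c'  n5⇒n0 (fail-walked)
[21] read 'c'  n0⇒n0
[22] read 'a'  n0⇒n1
[23] read 'c'  n1⇒n2
[24] read 'c'  n2⇒n3
[25] read 'c'  n3⇒n4  emit P0@[22:25]
[26] read 'b'  n4⇒n5 (fail-walked)
[27] read 'b'  n5⇒n5 (fail-walked)
[28] read 'a'  n5⇒n6
[29] read 'b'  n6⇒n7
[30] read 'a'  n7⇒n8
[31] read 'b'  n8⇒n9
[32] read 'a'  n9⇒n8 (fail-walked)
[33] read 'b'  n8⇒n9
[34] read 'b'  n9⇒n10  emit P1@[29:34]
[35] read 'b'  n10⇒n5 (fail-walked)
[36] read 'a'  n5⇒n6
[37] read 'b'  n6⇒n7
[38] read 'a'  n7⇒n8
[39] read 'b'  n8⇒n9
[40] read 'b'  n9⇒n10  emit P1@[35:40]
[41] read 'b'  n10⇒n5 (fail-walked)
[42] read 'c'  n5⇒n0 (fail-walked)
[43] read 'c'  n0⇒n0
[44] read 'a'  n0⇒n1
[45] read 'c'  n1⇒n2
[46] read 'a'  n2⇒n1 (fail-walked)
[47] read 'c'  n1⇒n2
[48] read 'c'  n2⇒n3
[49] read 'c'  n3⇒n4  emit P0@[46:49]
[50] read 'a'  n4⇒n1 (fail-walked)
[51] read 'c'  n1⇒n2
[52] read 'b'  n2⇒n5 (fail-walked)
[53] read 'a'  n5⇒n6
[54] read 'b'  n6⇒n7
[55] read 'a'  n7⇒n8

All matches (sorted): [[5,1],[11,1],[15,0],[25,0],[34,1],[40,1],[49,0]]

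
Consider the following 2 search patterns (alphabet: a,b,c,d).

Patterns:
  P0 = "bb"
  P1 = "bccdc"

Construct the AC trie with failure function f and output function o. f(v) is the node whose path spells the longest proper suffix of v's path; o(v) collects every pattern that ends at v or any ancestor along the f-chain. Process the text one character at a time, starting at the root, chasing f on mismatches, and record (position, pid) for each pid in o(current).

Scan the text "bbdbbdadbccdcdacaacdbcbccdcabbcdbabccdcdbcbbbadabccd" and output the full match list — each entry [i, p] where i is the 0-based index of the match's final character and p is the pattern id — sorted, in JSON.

Construct AC machine:
Trie nodes:
  0='ε' goto b→1
  1='b' goto b→2 c→3
  2='bb' goto ·  [P0 ends]
  3='bc' goto c→4
  4='bcc' goto d→5
  5='bccd' goto c→6
  6='bccdc' goto ·  [P1 ends]

BFS fail/out derivation:
  fail(1) 'b': from fail(0)=0 chase 'b': 0 ⇒ 0;  out=∅∪out(0)=∅
  fail(2) 'bb': from fail(1)=0 chase 'b': 0 ⇒ 1;  out={0}∪out(1)={0}
  fail(3) 'bc': from fail(1)=0 chase 'c': 0 ⇒ 0;  out=∅∪out(0)=∅
  fail(4) 'bcc': from fail(3)=0 chase 'c': 0 ⇒ 0;  out=∅∪out(0)=∅
  fail(5) 'bccd': from fail(4)=0 chase 'd': 0 ⇒ 0;  out=∅∪out(0)=∅
  fail(6) 'bccdc': from fail(5)=0 chase 'c': 0 ⇒ 0;  out={1}∪out(0)={1}

Text stream:
i=0 'b': node 0→1
i=1 'b': node 1→2  → match P0@[0:1]
i=2 'd': node 2→0 ·f
i=3 'b': node 0→1
i=4 'b': node 1→2  → match P0@[3:4]
i=5 'd': node 2→0 ·f
i=6 'a': node 0→0
i=7 'd': node 0→0
i=8 'b': node 0→1
i=9 'c': node 1→3
i=10 'c': node 3→4
i=11 'd': node 4→5
i=12 'c': node 5→6  → match P1@[8:12]
i=13 'd': node 6→0 ·f
i=14 'a': node 0→0
i=15 'c': node 0→0
i=16 'a': node 0→0
i=17 'a': node 0→0
i=18 'c': node 0→0
i=19 'd': node 0→0
i=20 'b': node 0→1
i=21 'c': node 1→3
i=22 'b': node 3→1 ·f
i=23 'c': node 1→3
i=24 'c': node 3→4
i=25 'd': node 4→5
i=26 'c': node 5→6  → match P1@[22:26]
i=27 'a': node 6→0 ·f
i=28 'b': node 0→1
i=29 'b': node 1→2  → match P0@[28:29]
i=30 'c': node 2→3 ·f
i=31 'd': node 3→0 ·f
i=32 'b': node 0→1
i=33 'a': node 1→0 ·f
i=34 'b': node 0→1
i=35 'c': node 1→3
i=36 'c': node 3→4
i=37 'd': node 4→5
i=38 'c': node 5→6  → match P1@[34:38]
i=39 'd': node 6→0 ·f
i=40 'b': node 0→1
i=41 'c': node 1→3
i=42 'b': node 3→1 ·f
i=43 'b': node 1→2  → match P0@[42:43]
i=44 'b': node 2→2 ·f  → match P0@[43:44]
i=45 'a': node 2→0 ·f
i=46 'd': node 0→0
i=47 'a': node 0→0
i=48 'b': node 0→1
i=49 'c': node 1→3
i=50 'c': node 3→4
i=51 'd': node 4→5

All matches (sorted): [[1,0],[4,0],[12,1],[26,1],[29,0],[38,1],[43,0],[44,0]]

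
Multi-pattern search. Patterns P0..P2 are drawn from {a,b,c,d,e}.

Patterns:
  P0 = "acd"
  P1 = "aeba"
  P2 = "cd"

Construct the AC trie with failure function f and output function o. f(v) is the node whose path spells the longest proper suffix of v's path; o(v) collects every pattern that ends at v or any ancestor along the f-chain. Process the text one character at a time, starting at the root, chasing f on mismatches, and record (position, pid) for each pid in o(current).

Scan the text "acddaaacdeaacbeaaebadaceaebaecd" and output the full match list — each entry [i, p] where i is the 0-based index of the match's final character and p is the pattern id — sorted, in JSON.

Build:
Trie (insert patterns):
  n0 'ε': a→1 c→7
  n1 'a': c→2 e→4
  n2 'ac': d→3
  n3 'acd': ·  [P0 ends]
  n4 'ae': b→5
  n5 'aeb': a→6
  n6 'aeba': ·  [P1 ends]
  n7 'c': d→8
  n8 'cd': ·  [P2 ends]

BFS fail/out derivation:
  n1('a'): parent n0 fail=0; on 'a' 0 → fail=0;  out ∅∪∅=∅
  n7('c'): parent n0 fail=0; on 'c' 0 → fail=0;  out ∅∪∅=∅
  n2('ac'): parent n1 fail=0; on 'c' 0 → fail=7;  out ∅∪∅=∅
  n4('ae'): parent n1 fail=0; on 'e' 0 → fail=0;  out ∅∪∅=∅
  n8('cd'): parent n7 fail=0; on 'd' 0 → fail=0;  out {2}∪∅={2}
  n3('acd'): parent n2 fail=7; on 'd' 7 → fail=8;  out {0}∪{2}={0,2}
  n5('aeb'): parent n4 fail=0; on 'b' 0 → fail=0;  out ∅∪∅=∅
  n6('aeba'): parent n5 fail=0; on 'a' 0 → fail=1;  out {1}∪∅={1}

Run:
i=0 'a': node 0→1
i=1 'c': node 1→2
i=2 'd': node 2→3  → match P0@[0:2],P2@[1:2]
i=3 'd': node 3→0 (via fail)
i=4 'a': node 0→1
i=5 'a': node 1→1 (via fail)
i=6 'a': node 1→1 (via fail)
i=7 'c': node 1→2
i=8 'd': node 2→3  → match P0@[6:8],P2@[7:8]
i=9 'e': node 3→0 (via fail)
i=10 'a': node 0→1
i=11 'a': node 1→1 (via fail)
i=12 'c': node 1→2
i=13 'b': node 2→0 (via fail)
i=14 'e': node 0→0
i=15 'a': node 0→1
i=16 'a': node 1→1 (via fail)
i=17 'e': node 1→4
i=18 'b': node 4→5
i=19 'a': node 5→6  → match P1@[16:19]
i=20 'd': node 6→0 (via fail)
i=21 'a': node 0→1
i=22 'c': node 1→2
i=23 'e': node 2→0 (via fail)
i=24 'a': node 0→1
i=25 'e': node 1→4
i=26 'b': node 4→5
i=27 'a': node 5→6  → match P1@[24:27]
i=28 'e': node 6→4 (via fail)
i=29 'c': node 4→7 (via fail)
i=30 'd': node 7→8  → match P2@[29:30]

All matches (sorted): [[2,0],[2,2],[8,0],[8,2],[19,1],[27,1],[30,2]]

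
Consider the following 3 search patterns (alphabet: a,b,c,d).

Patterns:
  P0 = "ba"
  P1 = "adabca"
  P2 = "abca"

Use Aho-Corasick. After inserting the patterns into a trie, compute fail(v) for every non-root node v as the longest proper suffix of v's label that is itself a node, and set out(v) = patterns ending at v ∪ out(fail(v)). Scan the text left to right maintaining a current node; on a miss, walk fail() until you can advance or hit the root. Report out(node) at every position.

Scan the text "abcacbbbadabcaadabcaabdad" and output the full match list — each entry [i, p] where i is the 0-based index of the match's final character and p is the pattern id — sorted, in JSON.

Construct AC machine:
Trie nodes:
  n0 'ε': a→3 b→1
  n1 'b': a→2
  n2 'ba': ·  [P0 ends]
  n3 'a': b→9 d→4
  n4 'ad': a→5
  n5 'ada': b→6
  n6 'adab': c→7
  n7 'adabc': a→8
  n8 'adabca': ·  [P1 ends]
  n9 'ab': c→10
  n10 'abc': a→11
  n11 'abca': ·  [P2 ends]

BFS fail/out derivation:
  n1('b'): parent n0 fail=0; on 'b' 0 → fail=0;  out ∅∪∅=∅
  n3('a'): parent n0 fail=0; on 'a' 0 → fail=0;  out ∅∪∅=∅
  n2('ba'): parent n1 fail=0; on 'a' 0 → fail=3;  out {0}∪∅={0}
  n4('ad'): parent n3 fail=0; on 'd' 0 → fail=0;  out ∅∪∅=∅
  n9('ab'): parent n3 fail=0; on 'b' 0 → fail=1;  out ∅∪∅=∅
  n5('ada'): parent n4 fail=0; on 'a' 0 → fail=3;  out ∅∪∅=∅
  n10('abc'): parent n9 fail=1; on 'c' 1→0 → fail=0;  out ∅∪∅=∅
  n6('adab'): parent n5 fail=3; on 'b' 3 → fail=9;  out ∅∪∅=∅
  n11('abca'): parent n10 fail=0; on 'a' 0 → fail=3;  out {2}∪∅={2}
  n7('adabc'): parent n6 fail=9; on 'c' 9 → fail=10;  out ∅∪∅=∅
  n8('adabca'): parent n7 fail=10; on 'a' 10 → fail=11;  out {1}∪{2}={1,2}

Scan:
pos 0 'a': at 3
pos 1 'b': at 9
pos 2 'c': at 10
pos 3 'a': at 11  → match P2@[0:3]
pos 4 'c': at 0 ·f
pos 5 'b': at 1
pos 6 'b': at 1 ·f
pos 7 'b': at 1 ·f
pos 8 'a': at 2  → match P0@[7:8]
pos 9 'd': at 4 ·f
pos 10 'a': at 5
pos 11 'b': at 6
pos 12 'c': at 7
pos 13 'a': at 8  → match P1@[8:13],P2@[10:13]
pos 14 'a': at 3 ·f
pos 15 'd': at 4
pos 16 'a': at 5
pos 17 'b': at 6
pos 18 'c': at 7
pos 19 'a': at 8  → match P1@[14:19],P2@[16:19]
pos 20 'a': at 3 ·f
pos 21 'b': at 9
pos 22 'd': at 0 ·f
pos 23 'a': at 3
pos 24 'd': at 4

Result: [[3,2],[8,0],[13,1],[13,2],[19,1],[19,2]]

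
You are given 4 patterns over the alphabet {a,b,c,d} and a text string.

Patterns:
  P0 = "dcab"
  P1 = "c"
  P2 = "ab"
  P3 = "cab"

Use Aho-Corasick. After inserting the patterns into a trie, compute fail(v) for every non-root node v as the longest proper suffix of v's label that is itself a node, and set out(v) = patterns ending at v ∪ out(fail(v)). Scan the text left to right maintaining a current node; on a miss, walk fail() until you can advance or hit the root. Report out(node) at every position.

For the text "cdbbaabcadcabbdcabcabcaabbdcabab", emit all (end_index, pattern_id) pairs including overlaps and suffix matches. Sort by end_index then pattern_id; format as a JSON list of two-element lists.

Build automaton:
Trie nodes:
  0='ε' goto a→6 c→5 d→1
  1='d' goto c→2
  2='dc' goto a→3
  3='dca' goto b→4
  4='dcab' goto ·  ←P0
  5='c' goto a→8  ←P1
  6='a' goto b→7
  7='ab' goto ·  ←P2
  8='ca' goto b→9
  9='cab' goto ·  ←P3

Failure links (BFS by depth):
  n1('d'): parent n0 fail=0; on 'd' 0 → fail=0;  out ∅∪∅=∅
  n5('c'): parent n0 fail=0; on 'c' 0 → fail=0;  out {1}∪∅={1}
  n6('a'): parent n0 fail=0; on 'a' 0 → fail=0;  out ∅∪∅=∅
  n2('dc'): parent n1 fail=0; on 'c' 0 → fail=5;  out ∅∪{1}={1}
  n7('ab'): parent n6 fail=0; on 'b' 0 → fail=0;  out {2}∪∅={2}
  n8('ca'): parent n5 fail=0; on 'a' 0 → fail=6;  out ∅∪∅=∅
  n3('dca'): parent n2 fail=5; on 'a' 5 → fail=8;  out ∅∪∅=∅
  n9('cab'): parent n8 fail=6; on 'b' 6 → fail=7;  out {3}∪{2}={2,3}
  n4('dcab'): parent n3 fail=8; on 'b' 8 → fail=9;  out {0}∪{2,3}={0,2,3}

Scan:
pos 0 'c': at 5  ** P1@[0:0]
pos 1 'd': at 1 (via fail)
pos 2 'b': at 0 (via fail)
pos 3 'b': at 0
pos 4 'a': at 6
pos 5 'a': at 6 (via fail)
pos 6 'b': at 7  ** P2@[5:6]
pos 7 'c': at 5 (via fail)  ** P1@[7:7]
pos 8 'a': at 8
pos 9 'd': at 1 (via fail)
pos 10 'c': at 2  ** P1@[10:10]
pos 11 'a': at 3
pos 12 'b': at 4  ** P0@[9:12],P2@[11:12],P3@[10:12]
pos 13 'b': at 0 (via fail)
pos 14 'd': at 1
pos 15 'c': at 2  ** P1@[15:15]
pos 16 'a': at 3
pos 17 'b': at 4  ** P0@[14:17],P2@[16:17],P3@[15:17]
pos 18 'c': at 5 (via fail)  ** P1@[18:18]
pos 19 'a': at 8
pos 20 'b': at 9  ** P2@[19:20],P3@[18:20]
pos 21 'c': at 5 (via fail)  ** P1@[21:21]
pos 22 'a': at 8
pos 23 'a': at 6 (via fail)
pos 24 'b': at 7  ** P2@[23:24]
pos 25 'b': at 0 (via fail)
pos 26 'd': at 1
pos 27 'c': at 2  ** P1@[27:27]
pos 28 'a': at 3
pos 29 'b': at 4  ** P0@[26:29],P2@[28:29],P3@[27:29]
pos 30 'a': at 6 (via fail)
pos 31 'b': at 7  ** P2@[30:31]

All matches (sorted): [[0,1],[6,2],[7,1],[10,1],[12,0],[12,2],[12,3],[15,1],[17,0],[17,2],[17,3],[18,1],[20,2],[20,3],[21,1],[24,2],[27,1],[29,0],[29,2],[29,3],[31,2]]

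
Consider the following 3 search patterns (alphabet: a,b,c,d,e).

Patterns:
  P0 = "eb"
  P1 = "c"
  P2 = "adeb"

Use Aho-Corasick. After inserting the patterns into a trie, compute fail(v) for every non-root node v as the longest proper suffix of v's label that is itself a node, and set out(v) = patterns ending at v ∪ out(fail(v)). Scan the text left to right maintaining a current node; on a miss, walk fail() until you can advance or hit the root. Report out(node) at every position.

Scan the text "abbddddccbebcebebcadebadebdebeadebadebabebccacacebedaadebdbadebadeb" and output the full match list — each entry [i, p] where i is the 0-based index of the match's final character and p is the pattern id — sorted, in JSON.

Build:
Trie (insert patterns):
  0='ε' goto a→4 c→3 e→1
  1='e' goto b→2
  2='eb' goto ·  ←P0
  3='c' goto ·  ←P1
  4='a' goto d→5
  5='ad' goto e→6
  6='ade' goto b→7
  7='adeb' goto ·  ←P2

BFS fail/out derivation:
  n1('e'): parent n0 fail=0; on 'e' 0 → fail=0;  out ∅∪∅=∅
  n3('c'): parent n0 fail=0; on 'c' 0 → fail=0;  out {1}∪∅={1}
  n4('a'): parent n0 fail=0; on 'a' 0 → fail=0;  out ∅∪∅=∅
  n2('eb'): parent n1 fail=0; on 'b' 0 → fail=0;  out {0}∪∅={0}
  n5('ad'): parent n4 fail=0; on 'd' 0 → fail=0;  out ∅∪∅=∅
  n6('ade'): parent n5 fail=0; on 'e' 0 → fail=1;  out ∅∪∅=∅
  n7('adeb'): parent n6 fail=1; on 'b' 1 → fail=2;  out {2}∪{0}={0,2}

Scan:
i=0 'a': node 0→4
i=1 'b': node 4→0 ·f
i=2 'b': node 0→0
i=3 'd': node 0→0
i=4 'd': node 0→0
i=5 'd': node 0→0
i=6 'd': node 0→0
i=7 'c': node 0→3  → match P1@[7:7]
i=8 'c': node 3→3 ·f  → match P1@[8:8]
i=9 'b': node 3→0 ·f
i=10 'e': node 0→1
i=11 'b': node 1→2  → match P0@[10:11]
i=12 'c': node 2→3 ·f  → match P1@[12:12]
i=13 'e': node 3→1 ·f
i=14 'b': node 1→2  → match P0@[13:14]
i=15 'e': node 2→1 ·f
i=16 'b': node 1→2  → match P0@[15:16]
i=17 'c': node 2→3 ·f  → match P1@[17:17]
i=18 'a': node 3→4 ·f
i=19 'd': node 4→5
i=20 'e': node 5→6
i=21 'b': node 6→7  → match P0@[20:21],P2@[18:21]
i=22 'a': node 7→4 ·f
i=23 'd': node 4→5
i=24 'e': node 5→6
i=25 'b': node 6→7  → match P0@[24:25],P2@[22:25]
i=26 'd': node 7→0 ·f
i=27 'e': node 0→1
i=28 'b': node 1→2  → match P0@[27:28]
i=29 'e': node 2→1 ·f
i=30 'a': node 1→4 ·f
i=31 'd': node 4→5
i=32 'e': node 5→6
i=33 'b': node 6→7  → match P0@[32:33],P2@[30:33]
i=34 'a': node 7→4 ·f
i=35 'd': node 4→5
i=36 'e': node 5→6
i=37 'b': node 6→7  → match P0@[36:37],P2@[34:37]
i=38 'a': node 7→4 ·f
i=39 'b': node 4→0 ·f
i=40 'e': node 0→1
i=41 'b': node 1→2  → match P0@[40:41]
i=42 'c': node 2→3 ·f  → match P1@[42:42]
i=43 'c': node 3→3 ·f  → match P1@[43:43]
i=44 'a': node 3→4 ·f
i=45 'c': node 4→3 ·f  → match P1@[45:45]
i=46 'a': node 3→4 ·f
i=47 'c': node 4→3 ·f  → match P1@[47:47]
i=48 'e': node 3→1 ·f
i=49 'b': node 1→2  → match P0@[48:49]
i=50 'e': node 2→1 ·f
i=51 'd': node 1→0 ·f
i=52 'a': node 0→4
i=53 'a': node 4→4 ·f
i=54 'd': node 4→5
i=55 'e': node 5→6
i=56 'b': node 6→7  → match P0@[55:56],P2@[53:56]
i=57 'd': node 7→0 ·f
i=58 'b': node 0→0
i=59 'a': node 0→4
i=60 'd': node 4→5
i=61 'e': node 5→6
i=62 'b': node 6→7  → match P0@[61:62],P2@[59:62]
i=63 'a': node 7→4 ·f
i=64 'd': node 4→5
i=65 'e': node 5→6
i=66 'b': node 6→7  → match P0@[65:66],P2@[63:66]

All matches (sorted): [[7,1],[8,1],[11,0],[12,1],[14,0],[16,0],[17,1],[21,0],[21,2],[25,0],[25,2],[28,0],[33,0],[33,2],[37,0],[37,2],[41,0],[42,1],[43,1],[45,1],[47,1],[49,0],[56,0],[56,2],[62,0],[62,2],[66,0],[66,2]]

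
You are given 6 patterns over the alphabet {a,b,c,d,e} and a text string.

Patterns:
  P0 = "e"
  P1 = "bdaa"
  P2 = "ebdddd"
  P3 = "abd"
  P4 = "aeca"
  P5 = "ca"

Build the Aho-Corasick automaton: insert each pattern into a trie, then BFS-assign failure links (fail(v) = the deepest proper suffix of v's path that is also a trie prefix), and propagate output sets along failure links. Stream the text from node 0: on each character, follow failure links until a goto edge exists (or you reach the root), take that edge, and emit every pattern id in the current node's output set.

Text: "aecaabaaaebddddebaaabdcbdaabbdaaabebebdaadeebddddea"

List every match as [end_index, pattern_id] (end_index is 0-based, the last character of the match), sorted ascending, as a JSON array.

Construct AC machine:
Trie (insert patterns):
  0='ε' goto a→11 b→2 c→17 e→1
  1='e' goto b→6  ←P0
  2='b' goto d→3
  3='bd' goto a→4
  4='bda' goto a→5
  5='bdaa' goto ·  ←P1
  6='eb' goto d→7
  7='ebd' goto d→8
  8='ebdd' goto d→9
  9='ebddd' goto d→10
  10='ebdddd' goto ·  ←P2
  11='a' goto b→12 e→14
  12='ab' goto d→13
  13='abd' goto ·  ←P3
  14='ae' goto c→15
  15='aec' goto a→16
  16='aeca' goto ·  ←P4
  17='c' goto a→18
  18='ca' goto ·  ←P5

BFS fail/out derivation:
  n1('e'): parent n0 fail=0; on 'e' 0 → fail=0;  out {0}∪∅={0}
  n2('b'): parent n0 fail=0; on 'b' 0 → fail=0;  out ∅∪∅=∅
  n11('a'): parent n0 fail=0; on 'a' 0 → fail=0;  out ∅∪∅=∅
  n17('c'): parent n0 fail=0; on 'c' 0 → fail=0;  out ∅∪∅=∅
  n3('bd'): parent n2 fail=0; on 'd' 0 → fail=0;  out ∅∪∅=∅
  n6('eb'): parent n1 fail=0; on 'b' 0 → fail=2;  out ∅∪∅=∅
  n12('ab'): parent n11 fail=0; on 'b' 0 → fail=2;  out ∅∪∅=∅
  n14('ae'): parent n11 fail=0; on 'e' 0 → fail=1;  out ∅∪{0}={0}
  n18('ca'): parent n17 fail=0; on 'a' 0 → fail=11;  out {5}∪∅={5}
  n4('bda'): parent n3 fail=0; on 'a' 0 → fail=11;  out ∅∪∅=∅
  n7('ebd'): parent n6 fail=2; on 'd' 2 → fail=3;  out ∅∪∅=∅
  n13('abd'): parent n12 fail=2; on 'd' 2 → fail=3;  out {3}∪∅={3}
  n15('aec'): parent n14 fail=1; on 'c' 1→0 → fail=17;  out ∅∪∅=∅
  n5('bdaa'): parent n4 fail=11; on 'a' 11→0 → fail=11;  out {1}∪∅={1}
  n8('ebdd'): parent n7 fail=3; on 'd' 3→0 → fail=0;  out ∅∪∅=∅
  n16('aeca'): parent n15 fail=17; on 'a' 17 → fail=18;  out {4}∪{5}={4,5}
  n9('ebddd'): parent n8 fail=0; on 'd' 0 → fail=0;  out ∅∪∅=∅
  n10('ebdddd'): parent n9 fail=0; on 'd' 0 → fail=0;  out {2}∪∅={2}

Text stream:
pos 0 'a': at 11
pos 1 'e': at 14  emit P0@[1:1]
pos 2 'c': at 15
pos 3 'a': at 16  emit P4@[0:3],P5@[2:3]
pos 4 'a': at 11 (via fail)
pos 5 'b': at 12
pos 6 'a': at 11 (via fail)
pos 7 'a': at 11 (via fail)
pos 8 'a': at 11 (via fail)
pos 9 'e': at 14  emit P0@[9:9]
pos 10 'b': at 6 (via fail)
pos 11 'd': at 7
pos 12 'd': at 8
pos 13 'd': at 9
pos 14 'd': at 10  emit P2@[9:14]
pos 15 'e': at 1 (via fail)  emit P0@[15:15]
pos 16 'b': at 6
pos 17 'a': at 11 (via fail)
pos 18 'a': at 11 (via fail)
pos 19 'a': at 11 (via fail)
pos 20 'b': at 12
pos 21 'd': at 13  emit P3@[19:21]
pos 22 'c': at 17 (via fail)
pos 23 'b': at 2 (via fail)
pos 24 'd': at 3
pos 25 'a': at 4
pos 26 'a': at 5  emit P1@[23:26]
pos 27 'b': at 12 (via fail)
pos 28 'b': at 2 (via fail)
pos 29 'd': at 3
pos 30 'a': at 4
pos 31 'a': at 5  emit P1@[28:31]
pos 32 'a': at 11 (via fail)
pos 33 'b': at 12
pos 34 'e': at 1 (via fail)  emit P0@[34:34]
pos 35 'b': at 6
pos 36 'e': at 1 (via fail)  emit P0@[36:36]
pos 37 'b': at 6
pos 38 'd': at 7
pos 39 'a': at 4 (via fail)
pos 40 'a': at 5  emit P1@[37:40]
pos 41 'd': at 0 (via fail)
pos 42 'e': at 1  emit P0@[42:42]
pos 43 'e': at 1 (via fail)  emit P0@[43:43]
pos 44 'b': at 6
pos 45 'd': at 7
pos 46 'd': at 8
pos 47 'd': at 9
pos 48 'd': at 10  emit P2@[43:48]
pos 49 'e': at 1 (via fail)  emit P0@[49:49]
pos 50 'a': at 11 (via fail)

Matches: [[1,0],[3,4],[3,5],[9,0],[14,2],[15,0],[21,3],[26,1],[31,1],[34,0],[36,0],[40,1],[42,0],[43,0],[48,2],[49,0]]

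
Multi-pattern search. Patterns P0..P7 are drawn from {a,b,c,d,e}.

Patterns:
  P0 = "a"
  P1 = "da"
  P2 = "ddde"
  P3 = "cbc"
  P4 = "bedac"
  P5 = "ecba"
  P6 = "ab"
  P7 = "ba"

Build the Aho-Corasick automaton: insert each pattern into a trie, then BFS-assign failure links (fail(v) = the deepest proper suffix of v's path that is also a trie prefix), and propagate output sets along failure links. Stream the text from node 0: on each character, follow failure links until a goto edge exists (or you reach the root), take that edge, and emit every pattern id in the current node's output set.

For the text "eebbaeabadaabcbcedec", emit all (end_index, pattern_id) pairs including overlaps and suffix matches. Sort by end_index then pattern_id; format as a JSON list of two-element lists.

Build automaton:
Trie (insert patterns):
  n0 'ε': a→1 b→10 c→7 d→2 e→15
  n1 'a': b→19  ←P0
  n2 'd': a→3 d→4
  n3 'da': ·  ←P1
  n4 'dd': d→5
  n5 'ddd': e→6
  n6 'ddde': ·  ←P2
  n7 'c': b→8
  n8 'cb': c→9
  n9 'cbc': ·  ←P3
  n10 'b': a→20 e→11
  n11 'be': d→12
  n12 'bed': a→13
  n13 'beda': c→14
  n14 'bedac': ·  ←P4
  n15 'e': c→16
  n16 'ec': b→17
  n17 'ecb': a→18
  n18 'ecba': ·  ←P5
  n19 'ab': ·  ←P6
  n20 'ba': ·  ←P7

BFS fail/out derivation:
  n1('a'): parent n0 fail=0; on 'a' 0 → fail=0;  out {0}∪∅={0}
  n2('d'): parent n0 fail=0; on 'd' 0 → fail=0;  out ∅∪∅=∅
  n7('c'): parent n0 fail=0; on 'c' 0 → fail=0;  out ∅∪∅=∅
  n10('b'): parent n0 fail=0; on 'b' 0 → fail=0;  out ∅∪∅=∅
  n15('e'): parent n0 fail=0; on 'e' 0 → fail=0;  out ∅∪∅=∅
  n3('da'): parent n2 fail=0; on 'a' 0 → fail=1;  out {1}∪{0}={0,1}
  n4('dd'): parent n2 fail=0; on 'd' 0 → fail=2;  out ∅∪∅=∅
  n8('cb'): parent n7 fail=0; on 'b' 0 → fail=10;  out ∅∪∅=∅
  n11('be'): parent n10 fail=0; on 'e' 0 → fail=15;  out ∅∪∅=∅
  n16('ec'): parent n15 fail=0; on 'c' 0 → fail=7;  out ∅∪∅=∅
  n19('ab'): parent n1 fail=0; on 'b' 0 → fail=10;  out {6}∪∅={6}
  n20('ba'): parent n10 fail=0; on 'a' 0 → fail=1;  out {7}∪{0}={0,7}
  n5('ddd'): parent n4 fail=2; on 'd' 2 → fail=4;  out ∅∪∅=∅
  n9('cbc'): parent n8 fail=10; on 'c' 10→0 → fail=7;  out {3}∪∅={3}
  n12('bed'): parent n11 fail=15; on 'd' 15→0 → fail=2;  out ∅∪∅=∅
  n17('ecb'): parent n16 fail=7; on 'b' 7 → fail=8;  out ∅∪∅=∅
  n6('ddde'): parent n5 fail=4; on 'e' 4→2→0 → fail=15;  out {2}∪∅={2}
  n13('beda'): parent n12 fail=2; on 'a' 2 → fail=3;  out ∅∪{0,1}={0,1}
  n18('ecba'): parent n17 fail=8; on 'a' 8→10 → fail=20;  out {5}∪{0,7}={0,5,7}
  n14('bedac'): parent n13 fail=3; on 'c' 3→1→0 → fail=7;  out {4}∪∅={4}

Text stream:
pos 0 'e': at 15
pos 1 'e': at 15 (via fail)
pos 2 'b': at 10 (via fail)
pos 3 'b': at 10 (via fail)
pos 4 'a': at 20  emit P0@[4:4],P7@[3:4]
pos 5 'e': at 15 (via fail)
pos 6 'a': at 1 (via fail)  emit P0@[6:6]
pos 7 'b': at 19  emit P6@[6:7]
pos 8 'a': at 20 (via fail)  emit P0@[8:8],P7@[7:8]
pos 9 'd': at 2 (via fail)
pos 10 'a': at 3  emit P0@[10:10],P1@[9:10]
pos 11 'a': at 1 (via fail)  emit P0@[11:11]
pos 12 'b': at 19  emit P6@[11:12]
pos 13 'c': at 7 (via fail)
pos 14 'b': at 8
pos 15 'c': at 9  emit P3@[13:15]
pos 16 'e': at 15 (via fail)
pos 17 'd': at 2 (via fail)
pos 18 'e': at 15 (via fail)
pos 19 'c': at 16

Matches: [[4,0],[4,7],[6,0],[7,6],[8,0],[8,7],[10,0],[10,1],[11,0],[12,6],[15,3]]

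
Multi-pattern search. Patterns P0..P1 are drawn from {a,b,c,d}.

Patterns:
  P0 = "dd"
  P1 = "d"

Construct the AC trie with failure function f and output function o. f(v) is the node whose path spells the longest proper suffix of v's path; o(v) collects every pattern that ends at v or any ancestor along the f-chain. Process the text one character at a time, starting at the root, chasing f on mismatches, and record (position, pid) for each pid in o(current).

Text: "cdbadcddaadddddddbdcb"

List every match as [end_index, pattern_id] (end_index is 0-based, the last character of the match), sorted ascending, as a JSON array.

Build:
Trie nodes:
  n0 'ε': d→1
  n1 'd': d→2  [P1 ends]
  n2 'dd': ·  [P0 ends]

Failure links (BFS by depth):
  fail(1) 'd': from fail(0)=0 chase 'd': 0 ⇒ 0;  out={1}∪out(0)={1}
  fail(2) 'dd': from fail(1)=0 chase 'd': 0 ⇒ 1;  out={0}∪out(1)={0,1}

Run:
pos 0 'c': at 0
pos 1 'd': at 1  emit P1@[1:1]
pos 2 'b': at 0 (via fail)
pos 3 'a': at 0
pos 4 'd': at 1  emit P1@[4:4]
pos 5 'c': at 0 (via fail)
pos 6 'd': at 1  emit P1@[6:6]
pos 7 'd': at 2  emit P0@[6:7],P1@[7:7]
pos 8 'a': at 0 (via fail)
pos 9 'a': at 0
pos 10 'd': at 1  emit P1@[10:10]
pos 11 'd': at 2  emit P0@[10:11],P1@[11:11]
pos 12 'd': at 2 (via fail)  emit P0@[11:12],P1@[12:12]
pos 13 'd': at 2 (via fail)  emit P0@[12:13],P1@[13:13]
pos 14 'd': at 2 (via fail)  emit P0@[13:14],P1@[14:14]
pos 15 'd': at 2 (via fail)  emit P0@[14:15],P1@[15:15]
pos 16 'd': at 2 (via fail)  emit P0@[15:16],P1@[16:16]
pos 17 'b': at 0 (via fail)
pos 18 'd': at 1  emit P1@[18:18]
pos 19 'c': at 0 (via fail)
pos 20 'b': at 0

All matches (sorted): [[1,1],[4,1],[6,1],[7,0],[7,1],[10,1],[11,0],[11,1],[12,0],[12,1],[13,0],[13,1],[14,0],[14,1],[15,0],[15,1],[16,0],[16,1],[18,1]]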